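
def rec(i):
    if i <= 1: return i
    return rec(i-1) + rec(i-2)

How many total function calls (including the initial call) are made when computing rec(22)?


Let C(n) = total calls for rec(n)
C(0) = 1, C(1) = 1
C(2) = 1 + C(1) + C(0) = 1 + 1 + 1 = 3
C(3) = 1 + C(2) + C(1) = 1 + 3 + 1 = 5
C(4) = 1 + C(3) + C(2) = 1 + 5 + 3 = 9
C(5) = 1 + C(4) + C(3) = 1 + 9 + 5 = 15
C(6) = 1 + C(5) + C(4) = 1 + 15 + 9 = 25
C(7) = 1 + C(6) + C(5) = 1 + 25 + 15 = 41
C(8) = 1 + C(7) + C(6) = 1 + 41 + 25 = 67
C(9) = 1 + C(8) + C(7) = 1 + 67 + 41 = 109
C(10) = 1 + C(9) + C(8) = 1 + 109 + 67 = 177
C(11) = 1 + C(10) + C(9) = 1 + 177 + 109 = 287
C(12) = 1 + C(11) + C(10) = 1 + 287 + 177 = 465
C(13) = 1 + C(12) + C(11) = 1 + 465 + 287 = 753
C(14) = 1 + C(13) + C(12) = 1 + 753 + 465 = 1219
C(15) = 1 + C(14) + C(13) = 1 + 1219 + 753 = 1973
C(16) = 1 + C(15) + C(14) = 1 + 1973 + 1219 = 3193
C(17) = 1 + C(16) + C(15) = 1 + 3193 + 1973 = 5167
C(18) = 1 + C(17) + C(16) = 1 + 5167 + 3193 = 8361
C(19) = 1 + C(18) + C(17) = 1 + 8361 + 5167 = 13529
C(20) = 1 + C(19) + C(18) = 1 + 13529 + 8361 = 21891
C(21) = 1 + C(20) + C(19) = 1 + 21891 + 13529 = 35421
C(22) = 1 + C(21) + C(20) = 1 + 35421 + 21891 = 57313

57313


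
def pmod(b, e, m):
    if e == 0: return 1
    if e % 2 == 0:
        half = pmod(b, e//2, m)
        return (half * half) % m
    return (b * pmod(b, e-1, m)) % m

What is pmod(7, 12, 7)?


pmod(7, 12, 7): e is even, compute pmod(7, 6, 7)
  pmod(7, 6, 7): e is even, compute pmod(7, 3, 7)
    pmod(7, 3, 7): e is odd, compute pmod(7, 2, 7)
      pmod(7, 2, 7): e is even, compute pmod(7, 1, 7)
        pmod(7, 1, 7): e is odd, compute pmod(7, 0, 7)
          pmod(7, 0, 7) = 1
        (7 * 1) % 7 = 0
      half=0, (0*0) % 7 = 0
    (7 * 0) % 7 = 0
  half=0, (0*0) % 7 = 0
half=0, (0*0) % 7 = 0

0


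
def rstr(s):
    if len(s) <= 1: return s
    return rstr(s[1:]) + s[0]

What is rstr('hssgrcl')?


rstr('hssgrcl') = rstr('ssgrcl') + 'h'
rstr('ssgrcl') = rstr('sgrcl') + 's'
rstr('sgrcl') = rstr('grcl') + 's'
rstr('grcl') = rstr('rcl') + 'g'
rstr('rcl') = rstr('cl') + 'r'
rstr('cl') = rstr('l') + 'c'
rstr('l') = 'l'  (base case)
Concatenating: 'l' + 'c' + 'r' + 'g' + 's' + 's' + 'h' = 'lcrgssh'

lcrgssh


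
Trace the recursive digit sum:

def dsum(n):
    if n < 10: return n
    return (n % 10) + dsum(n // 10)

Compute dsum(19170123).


dsum(19170123) = 3 + dsum(1917012)
dsum(1917012) = 2 + dsum(191701)
dsum(191701) = 1 + dsum(19170)
dsum(19170) = 0 + dsum(1917)
dsum(1917) = 7 + dsum(191)
dsum(191) = 1 + dsum(19)
dsum(19) = 9 + dsum(1)
dsum(1) = 1  (base case)
Total: 3 + 2 + 1 + 0 + 7 + 1 + 9 + 1 = 24

24


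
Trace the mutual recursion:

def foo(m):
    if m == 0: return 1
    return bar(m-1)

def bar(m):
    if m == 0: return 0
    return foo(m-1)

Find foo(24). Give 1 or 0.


foo(24) = bar(23)
bar(23) = foo(22)
foo(22) = bar(21)
bar(21) = foo(20)
foo(20) = bar(19)
bar(19) = foo(18)
foo(18) = bar(17)
bar(17) = foo(16)
foo(16) = bar(15)
bar(15) = foo(14)
foo(14) = bar(13)
bar(13) = foo(12)
foo(12) = bar(11)
bar(11) = foo(10)
foo(10) = bar(9)
bar(9) = foo(8)
foo(8) = bar(7)
bar(7) = foo(6)
foo(6) = bar(5)
bar(5) = foo(4)
foo(4) = bar(3)
bar(3) = foo(2)
foo(2) = bar(1)
bar(1) = foo(0)
foo(0) = 1  (base case)
Result: 1

1


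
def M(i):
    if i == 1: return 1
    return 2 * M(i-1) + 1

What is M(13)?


M(13) = 2 * M(12) + 1
M(12) = 2 * M(11) + 1
M(11) = 2 * M(10) + 1
M(10) = 2 * M(9) + 1
M(9) = 2 * M(8) + 1
M(8) = 2 * M(7) + 1
M(7) = 2 * M(6) + 1
M(6) = 2 * M(5) + 1
M(5) = 2 * M(4) + 1
M(4) = 2 * M(3) + 1
M(3) = 2 * M(2) + 1
M(2) = 2 * M(1) + 1
M(1) = 1  (base case)
M(2) = 2 * 1 + 1 = 3
M(3) = 2 * 3 + 1 = 7
M(4) = 2 * 7 + 1 = 15
M(5) = 2 * 15 + 1 = 31
M(6) = 2 * 31 + 1 = 63
M(7) = 2 * 63 + 1 = 127
M(8) = 2 * 127 + 1 = 255
M(9) = 2 * 255 + 1 = 511
M(10) = 2 * 511 + 1 = 1023
M(11) = 2 * 1023 + 1 = 2047
M(12) = 2 * 2047 + 1 = 4095
M(13) = 2 * 4095 + 1 = 8191

8191


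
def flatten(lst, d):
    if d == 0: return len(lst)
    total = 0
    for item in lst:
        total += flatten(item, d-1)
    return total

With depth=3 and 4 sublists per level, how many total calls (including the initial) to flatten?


At depth 0 (root): 1 call
At depth 1: each of 1 parents calls flatten on 4 children = 4 calls
At depth 2: each of 4 parents calls flatten on 4 children = 16 calls
At depth 3: each of 16 parents calls flatten on 4 children = 64 calls
Total: 1 + 4 + 16 + 64 = 85

85


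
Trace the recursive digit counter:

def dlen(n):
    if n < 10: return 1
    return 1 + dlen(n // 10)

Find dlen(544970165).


dlen(544970165) = 1 + dlen(54497016)
dlen(54497016) = 1 + dlen(5449701)
dlen(5449701) = 1 + dlen(544970)
dlen(544970) = 1 + dlen(54497)
dlen(54497) = 1 + dlen(5449)
dlen(5449) = 1 + dlen(544)
dlen(544) = 1 + dlen(54)
dlen(54) = 1 + dlen(5)
dlen(5) = 1  (base case: 5 < 10)
Unwinding: 1 + 1 + 1 + 1 + 1 + 1 + 1 + 1 + 1 = 9

9


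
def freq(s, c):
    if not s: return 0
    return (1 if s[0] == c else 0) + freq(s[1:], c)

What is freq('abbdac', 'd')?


s[0]='a' != 'd' -> 0
s[0]='b' != 'd' -> 0
s[0]='b' != 'd' -> 0
s[0]='d' == 'd' -> 1
s[0]='a' != 'd' -> 0
s[0]='c' != 'd' -> 0
Sum: 0 + 0 + 0 + 1 + 0 + 0 = 1

1


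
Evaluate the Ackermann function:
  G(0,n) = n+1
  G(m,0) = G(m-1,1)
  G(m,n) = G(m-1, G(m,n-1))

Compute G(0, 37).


G(0, 37) = 38
Result: G(0, 37) = 38

38


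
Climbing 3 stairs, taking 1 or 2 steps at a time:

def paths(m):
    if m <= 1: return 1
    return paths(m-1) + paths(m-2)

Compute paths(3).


Building up from base cases:
paths(0) = 1
paths(1) = 1
paths(2) = paths(1) + paths(0) = 1 + 1 = 2
paths(3) = paths(2) + paths(1) = 2 + 1 = 3

3


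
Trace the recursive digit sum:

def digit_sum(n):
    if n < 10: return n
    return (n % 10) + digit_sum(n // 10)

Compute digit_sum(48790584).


digit_sum(48790584) = 4 + digit_sum(4879058)
digit_sum(4879058) = 8 + digit_sum(487905)
digit_sum(487905) = 5 + digit_sum(48790)
digit_sum(48790) = 0 + digit_sum(4879)
digit_sum(4879) = 9 + digit_sum(487)
digit_sum(487) = 7 + digit_sum(48)
digit_sum(48) = 8 + digit_sum(4)
digit_sum(4) = 4  (base case)
Total: 4 + 8 + 5 + 0 + 9 + 7 + 8 + 4 = 45

45


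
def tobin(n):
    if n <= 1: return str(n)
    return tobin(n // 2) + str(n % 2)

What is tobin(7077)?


tobin(7077) = tobin(3538) + '1'
tobin(3538) = tobin(1769) + '0'
tobin(1769) = tobin(884) + '1'
tobin(884) = tobin(442) + '0'
tobin(442) = tobin(221) + '0'
tobin(221) = tobin(110) + '1'
tobin(110) = tobin(55) + '0'
tobin(55) = tobin(27) + '1'
tobin(27) = tobin(13) + '1'
tobin(13) = tobin(6) + '1'
tobin(6) = tobin(3) + '0'
tobin(3) = tobin(1) + '1'
tobin(1) = '1'  (base case)
Concatenating: '1' + '1' + '0' + '1' + '1' + '1' + '0' + '1' + '0' + '0' + '1' + '0' + '1' = '1101110100101'

1101110100101


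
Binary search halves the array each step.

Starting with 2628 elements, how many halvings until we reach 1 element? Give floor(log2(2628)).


2628 / 2 = 1314
1314 / 2 = 657
657 / 2 = 328
328 / 2 = 164
164 / 2 = 82
82 / 2 = 41
41 / 2 = 20
20 / 2 = 10
10 / 2 = 5
5 / 2 = 2
2 / 2 = 1
Reached 1 after 11 halvings

11


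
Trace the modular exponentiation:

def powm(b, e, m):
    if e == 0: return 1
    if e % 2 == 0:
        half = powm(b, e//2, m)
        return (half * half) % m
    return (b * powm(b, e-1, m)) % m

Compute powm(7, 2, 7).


powm(7, 2, 7): e is even, compute powm(7, 1, 7)
  powm(7, 1, 7): e is odd, compute powm(7, 0, 7)
    powm(7, 0, 7) = 1
  (7 * 1) % 7 = 0
half=0, (0*0) % 7 = 0

0


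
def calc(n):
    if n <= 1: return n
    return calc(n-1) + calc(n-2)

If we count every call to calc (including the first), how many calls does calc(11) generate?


Let C(n) = total calls for calc(n)
C(0) = 1, C(1) = 1
C(2) = 1 + C(1) + C(0) = 1 + 1 + 1 = 3
C(3) = 1 + C(2) + C(1) = 1 + 3 + 1 = 5
C(4) = 1 + C(3) + C(2) = 1 + 5 + 3 = 9
C(5) = 1 + C(4) + C(3) = 1 + 9 + 5 = 15
C(6) = 1 + C(5) + C(4) = 1 + 15 + 9 = 25
C(7) = 1 + C(6) + C(5) = 1 + 25 + 15 = 41
C(8) = 1 + C(7) + C(6) = 1 + 41 + 25 = 67
C(9) = 1 + C(8) + C(7) = 1 + 67 + 41 = 109
C(10) = 1 + C(9) + C(8) = 1 + 109 + 67 = 177
C(11) = 1 + C(10) + C(9) = 1 + 177 + 109 = 287

287


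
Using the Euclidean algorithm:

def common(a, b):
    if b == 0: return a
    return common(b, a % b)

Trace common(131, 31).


common(131, 31) = common(31, 7)
common(31, 7) = common(7, 3)
common(7, 3) = common(3, 1)
common(3, 1) = common(1, 0)
common(1, 0) = 1  (base case)

1


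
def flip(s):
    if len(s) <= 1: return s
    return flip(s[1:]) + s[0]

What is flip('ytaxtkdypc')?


flip('ytaxtkdypc') = flip('taxtkdypc') + 'y'
flip('taxtkdypc') = flip('axtkdypc') + 't'
flip('axtkdypc') = flip('xtkdypc') + 'a'
flip('xtkdypc') = flip('tkdypc') + 'x'
flip('tkdypc') = flip('kdypc') + 't'
flip('kdypc') = flip('dypc') + 'k'
flip('dypc') = flip('ypc') + 'd'
flip('ypc') = flip('pc') + 'y'
flip('pc') = flip('c') + 'p'
flip('c') = 'c'  (base case)
Concatenating: 'c' + 'p' + 'y' + 'd' + 'k' + 't' + 'x' + 'a' + 't' + 'y' = 'cpydktxaty'

cpydktxaty


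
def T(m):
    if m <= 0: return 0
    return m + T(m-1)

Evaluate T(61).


T(61)
= 61 + 60 + 59 + 58 + 57 + 56 + 55 + 54 + 53 + 52 + 51 + 50 + 49 + 48 + 47 + 46 + 45 + 44 + 43 + 42 + 41 + 40 + 39 + 38 + 37 + 36 + 35 + 34 + 33 + 32 + 31 + 30 + 29 + 28 + 27 + 26 + 25 + 24 + 23 + 22 + 21 + 20 + 19 + 18 + 17 + 16 + 15 + 14 + 13 + 12 + 11 + 10 + 9 + 8 + 7 + 6 + 5 + 4 + 3 + 2 + 1 + T(0)
= 61 + 60 + 59 + 58 + 57 + 56 + 55 + 54 + 53 + 52 + 51 + 50 + 49 + 48 + 47 + 46 + 45 + 44 + 43 + 42 + 41 + 40 + 39 + 38 + 37 + 36 + 35 + 34 + 33 + 32 + 31 + 30 + 29 + 28 + 27 + 26 + 25 + 24 + 23 + 22 + 21 + 20 + 19 + 18 + 17 + 16 + 15 + 14 + 13 + 12 + 11 + 10 + 9 + 8 + 7 + 6 + 5 + 4 + 3 + 2 + 1 + 0
= 1891

1891


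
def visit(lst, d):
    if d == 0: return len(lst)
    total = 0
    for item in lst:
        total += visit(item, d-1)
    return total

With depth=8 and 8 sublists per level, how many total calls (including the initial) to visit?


At depth 0 (root): 1 call
At depth 1: each of 1 parents calls visit on 8 children = 8 calls
At depth 2: each of 8 parents calls visit on 8 children = 64 calls
At depth 3: each of 64 parents calls visit on 8 children = 512 calls
At depth 4: each of 512 parents calls visit on 8 children = 4096 calls
At depth 5: each of 4096 parents calls visit on 8 children = 32768 calls
At depth 6: each of 32768 parents calls visit on 8 children = 262144 calls
At depth 7: each of 262144 parents calls visit on 8 children = 2097152 calls
At depth 8: each of 2097152 parents calls visit on 8 children = 16777216 calls
Total: 1 + 8 + 64 + 512 + 4096 + 32768 + 262144 + 2097152 + 16777216 = 19173961

19173961


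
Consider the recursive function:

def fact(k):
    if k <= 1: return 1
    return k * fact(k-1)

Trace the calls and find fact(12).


fact(12)
= 12 * fact(11)
= 12 * 11 * fact(10)
= 12 * 11 * 10 * fact(9)
= 12 * 11 * 10 * 9 * fact(8)
= 12 * 11 * 10 * 9 * 8 * fact(7)
= 12 * 11 * 10 * 9 * 8 * 7 * fact(6)
= 12 * 11 * 10 * 9 * 8 * 7 * 6 * fact(5)
= 12 * 11 * 10 * 9 * 8 * 7 * 6 * 5 * fact(4)
= 12 * 11 * 10 * 9 * 8 * 7 * 6 * 5 * 4 * fact(3)
= 12 * 11 * 10 * 9 * 8 * 7 * 6 * 5 * 4 * 3 * fact(2)
= 12 * 11 * 10 * 9 * 8 * 7 * 6 * 5 * 4 * 3 * 2 * fact(1)
= 12 * 11 * 10 * 9 * 8 * 7 * 6 * 5 * 4 * 3 * 2 * 1
= 479001600

479001600


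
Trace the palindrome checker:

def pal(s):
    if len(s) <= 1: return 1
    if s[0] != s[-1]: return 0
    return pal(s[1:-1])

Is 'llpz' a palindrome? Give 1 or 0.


pal('llpz'): s[0]='l' != s[-1]='z' -> return 0
Result: 0 (not a palindrome)

0


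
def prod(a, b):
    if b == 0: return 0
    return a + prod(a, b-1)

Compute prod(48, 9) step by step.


prod(48, 9) = 48 + prod(48, 8)
prod(48, 8) = 48 + prod(48, 7)
prod(48, 7) = 48 + prod(48, 6)
prod(48, 6) = 48 + prod(48, 5)
prod(48, 5) = 48 + prod(48, 4)
prod(48, 4) = 48 + prod(48, 3)
prod(48, 3) = 48 + prod(48, 2)
prod(48, 2) = 48 + prod(48, 1)
prod(48, 1) = 48 + prod(48, 0)
prod(48, 0) = 0  (base case)
Total: 48 + 48 + 48 + 48 + 48 + 48 + 48 + 48 + 48 + 0 = 432

432


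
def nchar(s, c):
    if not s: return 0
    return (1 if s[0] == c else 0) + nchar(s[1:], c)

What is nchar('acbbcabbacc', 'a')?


s[0]='a' == 'a' -> 1
s[0]='c' != 'a' -> 0
s[0]='b' != 'a' -> 0
s[0]='b' != 'a' -> 0
s[0]='c' != 'a' -> 0
s[0]='a' == 'a' -> 1
s[0]='b' != 'a' -> 0
s[0]='b' != 'a' -> 0
s[0]='a' == 'a' -> 1
s[0]='c' != 'a' -> 0
s[0]='c' != 'a' -> 0
Sum: 1 + 0 + 0 + 0 + 0 + 1 + 0 + 0 + 1 + 0 + 0 = 3

3


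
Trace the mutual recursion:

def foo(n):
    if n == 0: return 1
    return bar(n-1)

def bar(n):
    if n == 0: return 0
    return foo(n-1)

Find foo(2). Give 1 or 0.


foo(2) = bar(1)
bar(1) = foo(0)
foo(0) = 1  (base case)
Result: 1

1


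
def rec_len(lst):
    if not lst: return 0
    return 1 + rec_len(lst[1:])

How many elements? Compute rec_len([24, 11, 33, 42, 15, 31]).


rec_len([24, 11, 33, 42, 15, 31]) = 1 + rec_len([11, 33, 42, 15, 31])
rec_len([11, 33, 42, 15, 31]) = 1 + rec_len([33, 42, 15, 31])
rec_len([33, 42, 15, 31]) = 1 + rec_len([42, 15, 31])
rec_len([42, 15, 31]) = 1 + rec_len([15, 31])
rec_len([15, 31]) = 1 + rec_len([31])
rec_len([31]) = 1 + rec_len([])
rec_len([]) = 0  (base case)
Unwinding: 1 + 1 + 1 + 1 + 1 + 1 + 0 = 6

6


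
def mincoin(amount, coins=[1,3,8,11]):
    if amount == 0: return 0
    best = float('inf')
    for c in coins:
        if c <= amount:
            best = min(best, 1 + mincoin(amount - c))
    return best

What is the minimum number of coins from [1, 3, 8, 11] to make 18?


Building up with DP:
mincoin(0) = 0
mincoin(1) = min(1+mincoin(0)=1+0=1) = 1
mincoin(2) = min(1+mincoin(1)=1+1=2) = 2
mincoin(3) = min(1+mincoin(2)=1+2=3, 1+mincoin(0)=1+0=1) = 1
mincoin(4) = min(1+mincoin(3)=1+1=2, 1+mincoin(1)=1+1=2) = 2
mincoin(5) = min(1+mincoin(4)=1+2=3, 1+mincoin(2)=1+2=3) = 3
mincoin(6) = min(1+mincoin(5)=1+3=4, 1+mincoin(3)=1+1=2) = 2
mincoin(7) = min(1+mincoin(6)=1+2=3, 1+mincoin(4)=1+2=3) = 3
mincoin(8) = min(1+mincoin(7)=1+3=4, 1+mincoin(5)=1+3=4, 1+mincoin(0)=1+0=1) = 1
mincoin(9) = min(1+mincoin(8)=1+1=2, 1+mincoin(6)=1+2=3, 1+mincoin(1)=1+1=2) = 2
mincoin(10) = min(1+mincoin(9)=1+2=3, 1+mincoin(7)=1+3=4, 1+mincoin(2)=1+2=3) = 3
mincoin(11) = min(1+mincoin(10)=1+3=4, 1+mincoin(8)=1+1=2, 1+mincoin(3)=1+1=2, 1+mincoin(0)=1+0=1) = 1
mincoin(12) = min(1+mincoin(11)=1+1=2, 1+mincoin(9)=1+2=3, 1+mincoin(4)=1+2=3, 1+mincoin(1)=1+1=2) = 2
mincoin(13) = min(1+mincoin(12)=1+2=3, 1+mincoin(10)=1+3=4, 1+mincoin(5)=1+3=4, 1+mincoin(2)=1+2=3) = 3
mincoin(14) = min(1+mincoin(13)=1+3=4, 1+mincoin(11)=1+1=2, 1+mincoin(6)=1+2=3, 1+mincoin(3)=1+1=2) = 2
mincoin(15) = min(1+mincoin(14)=1+2=3, 1+mincoin(12)=1+2=3, 1+mincoin(7)=1+3=4, 1+mincoin(4)=1+2=3) = 3
mincoin(16) = min(1+mincoin(15)=1+3=4, 1+mincoin(13)=1+3=4, 1+mincoin(8)=1+1=2, 1+mincoin(5)=1+3=4) = 2
mincoin(17) = min(1+mincoin(16)=1+2=3, 1+mincoin(14)=1+2=3, 1+mincoin(9)=1+2=3, 1+mincoin(6)=1+2=3) = 3
mincoin(18) = min(1+mincoin(17)=1+3=4, 1+mincoin(15)=1+3=4, 1+mincoin(10)=1+3=4, 1+mincoin(7)=1+3=4) = 4

4


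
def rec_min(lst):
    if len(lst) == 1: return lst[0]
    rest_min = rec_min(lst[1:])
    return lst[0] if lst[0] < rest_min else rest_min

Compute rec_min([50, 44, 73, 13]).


rec_min([50, 44, 73, 13]): compare 50 with rec_min([44, 73, 13])
rec_min([44, 73, 13]): compare 44 with rec_min([73, 13])
rec_min([73, 13]): compare 73 with rec_min([13])
rec_min([13]) = 13  (base case)
Compare 73 with 13 -> 13
Compare 44 with 13 -> 13
Compare 50 with 13 -> 13

13


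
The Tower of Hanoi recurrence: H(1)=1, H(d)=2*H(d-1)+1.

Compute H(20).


H(20) = 2 * H(19) + 1
H(19) = 2 * H(18) + 1
H(18) = 2 * H(17) + 1
H(17) = 2 * H(16) + 1
H(16) = 2 * H(15) + 1
H(15) = 2 * H(14) + 1
H(14) = 2 * H(13) + 1
H(13) = 2 * H(12) + 1
H(12) = 2 * H(11) + 1
H(11) = 2 * H(10) + 1
H(10) = 2 * H(9) + 1
H(9) = 2 * H(8) + 1
H(8) = 2 * H(7) + 1
H(7) = 2 * H(6) + 1
H(6) = 2 * H(5) + 1
H(5) = 2 * H(4) + 1
H(4) = 2 * H(3) + 1
H(3) = 2 * H(2) + 1
H(2) = 2 * H(1) + 1
H(1) = 1  (base case)
H(2) = 2 * 1 + 1 = 3
H(3) = 2 * 3 + 1 = 7
H(4) = 2 * 7 + 1 = 15
H(5) = 2 * 15 + 1 = 31
H(6) = 2 * 31 + 1 = 63
H(7) = 2 * 63 + 1 = 127
H(8) = 2 * 127 + 1 = 255
H(9) = 2 * 255 + 1 = 511
H(10) = 2 * 511 + 1 = 1023
H(11) = 2 * 1023 + 1 = 2047
H(12) = 2 * 2047 + 1 = 4095
H(13) = 2 * 4095 + 1 = 8191
H(14) = 2 * 8191 + 1 = 16383
H(15) = 2 * 16383 + 1 = 32767
H(16) = 2 * 32767 + 1 = 65535
H(17) = 2 * 65535 + 1 = 131071
H(18) = 2 * 131071 + 1 = 262143
H(19) = 2 * 262143 + 1 = 524287
H(20) = 2 * 524287 + 1 = 1048575

1048575


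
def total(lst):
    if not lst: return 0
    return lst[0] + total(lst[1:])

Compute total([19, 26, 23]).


total([19, 26, 23]) = 19 + total([26, 23])
total([26, 23]) = 26 + total([23])
total([23]) = 23 + total([])
total([]) = 0  (base case)
Total: 19 + 26 + 23 + 0 = 68

68


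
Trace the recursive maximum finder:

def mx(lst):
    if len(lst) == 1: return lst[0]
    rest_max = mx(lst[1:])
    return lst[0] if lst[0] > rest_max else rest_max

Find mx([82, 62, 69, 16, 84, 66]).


mx([82, 62, 69, 16, 84, 66]): compare 82 with mx([62, 69, 16, 84, 66])
mx([62, 69, 16, 84, 66]): compare 62 with mx([69, 16, 84, 66])
mx([69, 16, 84, 66]): compare 69 with mx([16, 84, 66])
mx([16, 84, 66]): compare 16 with mx([84, 66])
mx([84, 66]): compare 84 with mx([66])
mx([66]) = 66  (base case)
Compare 84 with 66 -> 84
Compare 16 with 84 -> 84
Compare 69 with 84 -> 84
Compare 62 with 84 -> 84
Compare 82 with 84 -> 84

84


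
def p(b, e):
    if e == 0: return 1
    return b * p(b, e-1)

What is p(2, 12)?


p(2, 12)
= 2 * p(2, 11)
= 2 * 2 * p(2, 10)
= 2 * 2 * 2 * p(2, 9)
= 2 * 2 * 2 * 2 * p(2, 8)
= 2 * 2 * 2 * 2 * 2 * p(2, 7)
= 2 * 2 * 2 * 2 * 2 * 2 * p(2, 6)
= 2 * 2 * 2 * 2 * 2 * 2 * 2 * p(2, 5)
= 2 * 2 * 2 * 2 * 2 * 2 * 2 * 2 * p(2, 4)
= 2 * 2 * 2 * 2 * 2 * 2 * 2 * 2 * 2 * p(2, 3)
= 2 * 2 * 2 * 2 * 2 * 2 * 2 * 2 * 2 * 2 * p(2, 2)
= 2 * 2 * 2 * 2 * 2 * 2 * 2 * 2 * 2 * 2 * 2 * p(2, 1)
= 2 * 2 * 2 * 2 * 2 * 2 * 2 * 2 * 2 * 2 * 2 * 2 * p(2, 0)
= 2 * 2 * 2 * 2 * 2 * 2 * 2 * 2 * 2 * 2 * 2 * 2 * 1
= 4096

4096


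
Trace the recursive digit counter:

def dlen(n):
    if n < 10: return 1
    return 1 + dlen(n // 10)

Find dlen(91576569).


dlen(91576569) = 1 + dlen(9157656)
dlen(9157656) = 1 + dlen(915765)
dlen(915765) = 1 + dlen(91576)
dlen(91576) = 1 + dlen(9157)
dlen(9157) = 1 + dlen(915)
dlen(915) = 1 + dlen(91)
dlen(91) = 1 + dlen(9)
dlen(9) = 1  (base case: 9 < 10)
Unwinding: 1 + 1 + 1 + 1 + 1 + 1 + 1 + 1 = 8

8


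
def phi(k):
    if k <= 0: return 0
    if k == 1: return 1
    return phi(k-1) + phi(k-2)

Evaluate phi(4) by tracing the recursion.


Computing phi(4) bottom-up:
phi(0) = 0
phi(1) = 1
phi(2) = phi(1) + phi(0) = 1 + 0 = 1
phi(3) = phi(2) + phi(1) = 1 + 1 = 2
phi(4) = phi(3) + phi(2) = 2 + 1 = 3

3


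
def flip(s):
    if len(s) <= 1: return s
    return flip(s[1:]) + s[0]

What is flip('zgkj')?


flip('zgkj') = flip('gkj') + 'z'
flip('gkj') = flip('kj') + 'g'
flip('kj') = flip('j') + 'k'
flip('j') = 'j'  (base case)
Concatenating: 'j' + 'k' + 'g' + 'z' = 'jkgz'

jkgz


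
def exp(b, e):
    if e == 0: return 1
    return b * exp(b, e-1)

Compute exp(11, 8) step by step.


exp(11, 8)
= 11 * exp(11, 7)
= 11 * 11 * exp(11, 6)
= 11 * 11 * 11 * exp(11, 5)
= 11 * 11 * 11 * 11 * exp(11, 4)
= 11 * 11 * 11 * 11 * 11 * exp(11, 3)
= 11 * 11 * 11 * 11 * 11 * 11 * exp(11, 2)
= 11 * 11 * 11 * 11 * 11 * 11 * 11 * exp(11, 1)
= 11 * 11 * 11 * 11 * 11 * 11 * 11 * 11 * exp(11, 0)
= 11 * 11 * 11 * 11 * 11 * 11 * 11 * 11 * 1
= 214358881

214358881


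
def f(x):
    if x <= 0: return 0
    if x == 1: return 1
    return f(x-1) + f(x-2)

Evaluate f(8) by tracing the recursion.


Computing f(8) bottom-up:
f(0) = 0
f(1) = 1
f(2) = f(1) + f(0) = 1 + 0 = 1
f(3) = f(2) + f(1) = 1 + 1 = 2
f(4) = f(3) + f(2) = 2 + 1 = 3
f(5) = f(4) + f(3) = 3 + 2 = 5
f(6) = f(5) + f(4) = 5 + 3 = 8
f(7) = f(6) + f(5) = 8 + 5 = 13
f(8) = f(7) + f(6) = 13 + 8 = 21

21


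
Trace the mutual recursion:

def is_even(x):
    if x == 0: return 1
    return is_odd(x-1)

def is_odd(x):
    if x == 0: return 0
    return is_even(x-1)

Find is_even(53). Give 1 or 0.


is_even(53) = is_odd(52)
is_odd(52) = is_even(51)
is_even(51) = is_odd(50)
is_odd(50) = is_even(49)
is_even(49) = is_odd(48)
is_odd(48) = is_even(47)
is_even(47) = is_odd(46)
is_odd(46) = is_even(45)
is_even(45) = is_odd(44)
is_odd(44) = is_even(43)
is_even(43) = is_odd(42)
is_odd(42) = is_even(41)
is_even(41) = is_odd(40)
is_odd(40) = is_even(39)
is_even(39) = is_odd(38)
is_odd(38) = is_even(37)
is_even(37) = is_odd(36)
is_odd(36) = is_even(35)
is_even(35) = is_odd(34)
is_odd(34) = is_even(33)
is_even(33) = is_odd(32)
is_odd(32) = is_even(31)
is_even(31) = is_odd(30)
is_odd(30) = is_even(29)
is_even(29) = is_odd(28)
is_odd(28) = is_even(27)
is_even(27) = is_odd(26)
is_odd(26) = is_even(25)
is_even(25) = is_odd(24)
is_odd(24) = is_even(23)
is_even(23) = is_odd(22)
is_odd(22) = is_even(21)
is_even(21) = is_odd(20)
is_odd(20) = is_even(19)
is_even(19) = is_odd(18)
is_odd(18) = is_even(17)
is_even(17) = is_odd(16)
is_odd(16) = is_even(15)
is_even(15) = is_odd(14)
is_odd(14) = is_even(13)
is_even(13) = is_odd(12)
is_odd(12) = is_even(11)
is_even(11) = is_odd(10)
is_odd(10) = is_even(9)
is_even(9) = is_odd(8)
is_odd(8) = is_even(7)
is_even(7) = is_odd(6)
is_odd(6) = is_even(5)
is_even(5) = is_odd(4)
is_odd(4) = is_even(3)
is_even(3) = is_odd(2)
is_odd(2) = is_even(1)
is_even(1) = is_odd(0)
is_odd(0) = 0  (base case)
Result: 0

0


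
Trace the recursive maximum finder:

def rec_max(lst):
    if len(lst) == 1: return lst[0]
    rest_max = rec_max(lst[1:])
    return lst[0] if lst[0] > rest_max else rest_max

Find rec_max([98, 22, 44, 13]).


rec_max([98, 22, 44, 13]): compare 98 with rec_max([22, 44, 13])
rec_max([22, 44, 13]): compare 22 with rec_max([44, 13])
rec_max([44, 13]): compare 44 with rec_max([13])
rec_max([13]) = 13  (base case)
Compare 44 with 13 -> 44
Compare 22 with 44 -> 44
Compare 98 with 44 -> 98

98


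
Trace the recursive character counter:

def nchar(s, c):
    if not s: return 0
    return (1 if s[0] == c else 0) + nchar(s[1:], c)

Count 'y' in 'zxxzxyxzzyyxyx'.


s[0]='z' != 'y' -> 0
s[0]='x' != 'y' -> 0
s[0]='x' != 'y' -> 0
s[0]='z' != 'y' -> 0
s[0]='x' != 'y' -> 0
s[0]='y' == 'y' -> 1
s[0]='x' != 'y' -> 0
s[0]='z' != 'y' -> 0
s[0]='z' != 'y' -> 0
s[0]='y' == 'y' -> 1
s[0]='y' == 'y' -> 1
s[0]='x' != 'y' -> 0
s[0]='y' == 'y' -> 1
s[0]='x' != 'y' -> 0
Sum: 0 + 0 + 0 + 0 + 0 + 1 + 0 + 0 + 0 + 1 + 1 + 0 + 1 + 0 = 4

4


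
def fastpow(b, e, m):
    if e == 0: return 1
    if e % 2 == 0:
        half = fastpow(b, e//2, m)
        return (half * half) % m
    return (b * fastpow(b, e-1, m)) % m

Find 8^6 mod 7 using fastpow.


fastpow(8, 6, 7): e is even, compute fastpow(8, 3, 7)
  fastpow(8, 3, 7): e is odd, compute fastpow(8, 2, 7)
    fastpow(8, 2, 7): e is even, compute fastpow(8, 1, 7)
      fastpow(8, 1, 7): e is odd, compute fastpow(8, 0, 7)
        fastpow(8, 0, 7) = 1
      (8 * 1) % 7 = 1
    half=1, (1*1) % 7 = 1
  (8 * 1) % 7 = 1
half=1, (1*1) % 7 = 1

1


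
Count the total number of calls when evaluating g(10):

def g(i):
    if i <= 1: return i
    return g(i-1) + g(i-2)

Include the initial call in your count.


Let C(n) = total calls for g(n)
C(0) = 1, C(1) = 1
C(2) = 1 + C(1) + C(0) = 1 + 1 + 1 = 3
C(3) = 1 + C(2) + C(1) = 1 + 3 + 1 = 5
C(4) = 1 + C(3) + C(2) = 1 + 5 + 3 = 9
C(5) = 1 + C(4) + C(3) = 1 + 9 + 5 = 15
C(6) = 1 + C(5) + C(4) = 1 + 15 + 9 = 25
C(7) = 1 + C(6) + C(5) = 1 + 25 + 15 = 41
C(8) = 1 + C(7) + C(6) = 1 + 41 + 25 = 67
C(9) = 1 + C(8) + C(7) = 1 + 67 + 41 = 109
C(10) = 1 + C(9) + C(8) = 1 + 109 + 67 = 177

177


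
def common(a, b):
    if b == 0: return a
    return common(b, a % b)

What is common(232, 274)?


common(232, 274) = common(274, 232)
common(274, 232) = common(232, 42)
common(232, 42) = common(42, 22)
common(42, 22) = common(22, 20)
common(22, 20) = common(20, 2)
common(20, 2) = common(2, 0)
common(2, 0) = 2  (base case)

2


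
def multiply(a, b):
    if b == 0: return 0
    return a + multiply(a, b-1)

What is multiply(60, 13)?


multiply(60, 13) = 60 + multiply(60, 12)
multiply(60, 12) = 60 + multiply(60, 11)
multiply(60, 11) = 60 + multiply(60, 10)
multiply(60, 10) = 60 + multiply(60, 9)
multiply(60, 9) = 60 + multiply(60, 8)
multiply(60, 8) = 60 + multiply(60, 7)
multiply(60, 7) = 60 + multiply(60, 6)
multiply(60, 6) = 60 + multiply(60, 5)
multiply(60, 5) = 60 + multiply(60, 4)
multiply(60, 4) = 60 + multiply(60, 3)
multiply(60, 3) = 60 + multiply(60, 2)
multiply(60, 2) = 60 + multiply(60, 1)
multiply(60, 1) = 60 + multiply(60, 0)
multiply(60, 0) = 0  (base case)
Total: 60 + 60 + 60 + 60 + 60 + 60 + 60 + 60 + 60 + 60 + 60 + 60 + 60 + 0 = 780

780


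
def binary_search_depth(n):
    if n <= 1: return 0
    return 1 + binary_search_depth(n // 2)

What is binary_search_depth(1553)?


1553 / 2 = 776
776 / 2 = 388
388 / 2 = 194
194 / 2 = 97
97 / 2 = 48
48 / 2 = 24
24 / 2 = 12
12 / 2 = 6
6 / 2 = 3
3 / 2 = 1
Reached 1 after 10 halvings

10


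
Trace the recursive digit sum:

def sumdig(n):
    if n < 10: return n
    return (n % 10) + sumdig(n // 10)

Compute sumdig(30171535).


sumdig(30171535) = 5 + sumdig(3017153)
sumdig(3017153) = 3 + sumdig(301715)
sumdig(301715) = 5 + sumdig(30171)
sumdig(30171) = 1 + sumdig(3017)
sumdig(3017) = 7 + sumdig(301)
sumdig(301) = 1 + sumdig(30)
sumdig(30) = 0 + sumdig(3)
sumdig(3) = 3  (base case)
Total: 5 + 3 + 5 + 1 + 7 + 1 + 0 + 3 = 25

25


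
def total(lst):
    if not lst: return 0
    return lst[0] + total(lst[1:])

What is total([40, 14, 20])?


total([40, 14, 20]) = 40 + total([14, 20])
total([14, 20]) = 14 + total([20])
total([20]) = 20 + total([])
total([]) = 0  (base case)
Total: 40 + 14 + 20 + 0 = 74

74


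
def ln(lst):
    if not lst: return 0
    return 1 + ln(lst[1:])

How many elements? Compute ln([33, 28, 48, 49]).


ln([33, 28, 48, 49]) = 1 + ln([28, 48, 49])
ln([28, 48, 49]) = 1 + ln([48, 49])
ln([48, 49]) = 1 + ln([49])
ln([49]) = 1 + ln([])
ln([]) = 0  (base case)
Unwinding: 1 + 1 + 1 + 1 + 0 = 4

4


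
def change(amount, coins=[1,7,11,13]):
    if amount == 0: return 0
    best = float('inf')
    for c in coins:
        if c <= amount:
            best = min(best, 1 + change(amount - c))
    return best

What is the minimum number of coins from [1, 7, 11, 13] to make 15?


Building up with DP:
change(0) = 0
change(1) = min(1+change(0)=1+0=1) = 1
change(2) = min(1+change(1)=1+1=2) = 2
change(3) = min(1+change(2)=1+2=3) = 3
change(4) = min(1+change(3)=1+3=4) = 4
change(5) = min(1+change(4)=1+4=5) = 5
change(6) = min(1+change(5)=1+5=6) = 6
change(7) = min(1+change(6)=1+6=7, 1+change(0)=1+0=1) = 1
change(8) = min(1+change(7)=1+1=2, 1+change(1)=1+1=2) = 2
change(9) = min(1+change(8)=1+2=3, 1+change(2)=1+2=3) = 3
change(10) = min(1+change(9)=1+3=4, 1+change(3)=1+3=4) = 4
change(11) = min(1+change(10)=1+4=5, 1+change(4)=1+4=5, 1+change(0)=1+0=1) = 1
change(12) = min(1+change(11)=1+1=2, 1+change(5)=1+5=6, 1+change(1)=1+1=2) = 2
change(13) = min(1+change(12)=1+2=3, 1+change(6)=1+6=7, 1+change(2)=1+2=3, 1+change(0)=1+0=1) = 1
change(14) = min(1+change(13)=1+1=2, 1+change(7)=1+1=2, 1+change(3)=1+3=4, 1+change(1)=1+1=2) = 2
change(15) = min(1+change(14)=1+2=3, 1+change(8)=1+2=3, 1+change(4)=1+4=5, 1+change(2)=1+2=3) = 3

3


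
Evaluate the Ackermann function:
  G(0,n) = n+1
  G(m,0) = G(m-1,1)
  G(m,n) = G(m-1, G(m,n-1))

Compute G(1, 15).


G(1, 15) = G(0, G(1, 14))
  G(1, 14) = G(0, G(1, 13))
    G(1, 13) = G(0, G(1, 12))
      G(1, 12) = G(0, G(1, 11))
        G(1, 11) = G(0, G(1, 10))
          G(1, 10) = G(0, G(1, 9))
          G(1, 9) = G(0, G(1, 8))
          G(1, 8) = G(0, G(1, 7))
          G(1, 7) = G(0, G(1, 6))
          G(1, 6) = G(0, G(1, 5))
          G(1, 5) = G(0, G(1, 4))
          G(1, 4) = G(0, G(1, 3))
          G(1, 3) = G(0, G(1, 2))
          G(1, 2) = G(0, G(1, 1))
          G(1, 1) = G(0, G(1, 0))
          G(1, 0) = G(0, 1)
          G(0, 1) = 2
            = G(0, 2)
          G(0, 2) = 3
            = G(0, 3)
          G(0, 3) = 4
            = G(0, 4)
          G(0, 4) = 5
            = G(0, 5)
          G(0, 5) = 6
... (trace truncated)
Result: G(1, 15) = 17

17


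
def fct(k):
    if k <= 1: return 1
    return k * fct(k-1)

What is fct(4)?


fct(4)
= 4 * fct(3)
= 4 * 3 * fct(2)
= 4 * 3 * 2 * fct(1)
= 4 * 3 * 2 * 1
= 24

24


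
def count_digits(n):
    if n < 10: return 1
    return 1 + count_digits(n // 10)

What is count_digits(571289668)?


count_digits(571289668) = 1 + count_digits(57128966)
count_digits(57128966) = 1 + count_digits(5712896)
count_digits(5712896) = 1 + count_digits(571289)
count_digits(571289) = 1 + count_digits(57128)
count_digits(57128) = 1 + count_digits(5712)
count_digits(5712) = 1 + count_digits(571)
count_digits(571) = 1 + count_digits(57)
count_digits(57) = 1 + count_digits(5)
count_digits(5) = 1  (base case: 5 < 10)
Unwinding: 1 + 1 + 1 + 1 + 1 + 1 + 1 + 1 + 1 = 9

9


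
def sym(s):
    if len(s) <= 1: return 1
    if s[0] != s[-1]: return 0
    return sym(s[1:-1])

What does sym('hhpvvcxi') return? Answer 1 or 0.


sym('hhpvvcxi'): s[0]='h' != s[-1]='i' -> return 0
Result: 0 (not a palindrome)

0


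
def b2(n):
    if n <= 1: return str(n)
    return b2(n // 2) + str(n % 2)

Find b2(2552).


b2(2552) = b2(1276) + '0'
b2(1276) = b2(638) + '0'
b2(638) = b2(319) + '0'
b2(319) = b2(159) + '1'
b2(159) = b2(79) + '1'
b2(79) = b2(39) + '1'
b2(39) = b2(19) + '1'
b2(19) = b2(9) + '1'
b2(9) = b2(4) + '1'
b2(4) = b2(2) + '0'
b2(2) = b2(1) + '0'
b2(1) = '1'  (base case)
Concatenating: '1' + '0' + '0' + '1' + '1' + '1' + '1' + '1' + '1' + '0' + '0' + '0' = '100111111000'

100111111000


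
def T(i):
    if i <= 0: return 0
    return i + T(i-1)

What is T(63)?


T(63)
= 63 + 62 + 61 + 60 + 59 + 58 + 57 + 56 + 55 + 54 + 53 + 52 + 51 + 50 + 49 + 48 + 47 + 46 + 45 + 44 + 43 + 42 + 41 + 40 + 39 + 38 + 37 + 36 + 35 + 34 + 33 + 32 + 31 + 30 + 29 + 28 + 27 + 26 + 25 + 24 + 23 + 22 + 21 + 20 + 19 + 18 + 17 + 16 + 15 + 14 + 13 + 12 + 11 + 10 + 9 + 8 + 7 + 6 + 5 + 4 + 3 + 2 + 1 + T(0)
= 63 + 62 + 61 + 60 + 59 + 58 + 57 + 56 + 55 + 54 + 53 + 52 + 51 + 50 + 49 + 48 + 47 + 46 + 45 + 44 + 43 + 42 + 41 + 40 + 39 + 38 + 37 + 36 + 35 + 34 + 33 + 32 + 31 + 30 + 29 + 28 + 27 + 26 + 25 + 24 + 23 + 22 + 21 + 20 + 19 + 18 + 17 + 16 + 15 + 14 + 13 + 12 + 11 + 10 + 9 + 8 + 7 + 6 + 5 + 4 + 3 + 2 + 1 + 0
= 2016

2016


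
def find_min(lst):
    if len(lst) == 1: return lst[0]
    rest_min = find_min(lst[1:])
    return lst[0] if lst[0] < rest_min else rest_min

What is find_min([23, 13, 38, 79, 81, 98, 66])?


find_min([23, 13, 38, 79, 81, 98, 66]): compare 23 with find_min([13, 38, 79, 81, 98, 66])
find_min([13, 38, 79, 81, 98, 66]): compare 13 with find_min([38, 79, 81, 98, 66])
find_min([38, 79, 81, 98, 66]): compare 38 with find_min([79, 81, 98, 66])
find_min([79, 81, 98, 66]): compare 79 with find_min([81, 98, 66])
find_min([81, 98, 66]): compare 81 with find_min([98, 66])
find_min([98, 66]): compare 98 with find_min([66])
find_min([66]) = 66  (base case)
Compare 98 with 66 -> 66
Compare 81 with 66 -> 66
Compare 79 with 66 -> 66
Compare 38 with 66 -> 38
Compare 13 with 38 -> 13
Compare 23 with 13 -> 13

13


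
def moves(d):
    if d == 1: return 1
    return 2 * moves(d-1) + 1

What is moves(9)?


moves(9) = 2 * moves(8) + 1
moves(8) = 2 * moves(7) + 1
moves(7) = 2 * moves(6) + 1
moves(6) = 2 * moves(5) + 1
moves(5) = 2 * moves(4) + 1
moves(4) = 2 * moves(3) + 1
moves(3) = 2 * moves(2) + 1
moves(2) = 2 * moves(1) + 1
moves(1) = 1  (base case)
moves(2) = 2 * 1 + 1 = 3
moves(3) = 2 * 3 + 1 = 7
moves(4) = 2 * 7 + 1 = 15
moves(5) = 2 * 15 + 1 = 31
moves(6) = 2 * 31 + 1 = 63
moves(7) = 2 * 63 + 1 = 127
moves(8) = 2 * 127 + 1 = 255
moves(9) = 2 * 255 + 1 = 511

511


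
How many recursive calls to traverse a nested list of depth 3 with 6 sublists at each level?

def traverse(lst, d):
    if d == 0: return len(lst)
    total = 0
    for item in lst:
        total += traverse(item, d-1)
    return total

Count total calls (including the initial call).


At depth 0 (root): 1 call
At depth 1: each of 1 parents calls traverse on 6 children = 6 calls
At depth 2: each of 6 parents calls traverse on 6 children = 36 calls
At depth 3: each of 36 parents calls traverse on 6 children = 216 calls
Total: 1 + 6 + 36 + 216 = 259

259


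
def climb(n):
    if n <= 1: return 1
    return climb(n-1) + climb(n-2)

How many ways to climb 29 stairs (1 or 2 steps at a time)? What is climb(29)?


Building up from base cases:
climb(0) = 1
climb(1) = 1
climb(2) = climb(1) + climb(0) = 1 + 1 = 2
climb(3) = climb(2) + climb(1) = 2 + 1 = 3
climb(4) = climb(3) + climb(2) = 3 + 2 = 5
climb(5) = climb(4) + climb(3) = 5 + 3 = 8
climb(6) = climb(5) + climb(4) = 8 + 5 = 13
climb(7) = climb(6) + climb(5) = 13 + 8 = 21
climb(8) = climb(7) + climb(6) = 21 + 13 = 34
climb(9) = climb(8) + climb(7) = 34 + 21 = 55
climb(10) = climb(9) + climb(8) = 55 + 34 = 89
climb(11) = climb(10) + climb(9) = 89 + 55 = 144
climb(12) = climb(11) + climb(10) = 144 + 89 = 233
climb(13) = climb(12) + climb(11) = 233 + 144 = 377
climb(14) = climb(13) + climb(12) = 377 + 233 = 610
climb(15) = climb(14) + climb(13) = 610 + 377 = 987
climb(16) = climb(15) + climb(14) = 987 + 610 = 1597
climb(17) = climb(16) + climb(15) = 1597 + 987 = 2584
climb(18) = climb(17) + climb(16) = 2584 + 1597 = 4181
climb(19) = climb(18) + climb(17) = 4181 + 2584 = 6765
climb(20) = climb(19) + climb(18) = 6765 + 4181 = 10946
climb(21) = climb(20) + climb(19) = 10946 + 6765 = 17711
climb(22) = climb(21) + climb(20) = 17711 + 10946 = 28657
climb(23) = climb(22) + climb(21) = 28657 + 17711 = 46368
climb(24) = climb(23) + climb(22) = 46368 + 28657 = 75025
climb(25) = climb(24) + climb(23) = 75025 + 46368 = 121393
climb(26) = climb(25) + climb(24) = 121393 + 75025 = 196418
climb(27) = climb(26) + climb(25) = 196418 + 121393 = 317811
climb(28) = climb(27) + climb(26) = 317811 + 196418 = 514229
climb(29) = climb(28) + climb(27) = 514229 + 317811 = 832040

832040


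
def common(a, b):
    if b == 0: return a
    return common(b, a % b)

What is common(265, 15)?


common(265, 15) = common(15, 10)
common(15, 10) = common(10, 5)
common(10, 5) = common(5, 0)
common(5, 0) = 5  (base case)

5


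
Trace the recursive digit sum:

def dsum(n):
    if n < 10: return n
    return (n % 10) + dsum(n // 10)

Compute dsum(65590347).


dsum(65590347) = 7 + dsum(6559034)
dsum(6559034) = 4 + dsum(655903)
dsum(655903) = 3 + dsum(65590)
dsum(65590) = 0 + dsum(6559)
dsum(6559) = 9 + dsum(655)
dsum(655) = 5 + dsum(65)
dsum(65) = 5 + dsum(6)
dsum(6) = 6  (base case)
Total: 7 + 4 + 3 + 0 + 9 + 5 + 5 + 6 = 39

39


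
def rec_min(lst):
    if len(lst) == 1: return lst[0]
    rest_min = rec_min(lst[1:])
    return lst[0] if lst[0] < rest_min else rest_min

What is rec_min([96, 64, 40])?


rec_min([96, 64, 40]): compare 96 with rec_min([64, 40])
rec_min([64, 40]): compare 64 with rec_min([40])
rec_min([40]) = 40  (base case)
Compare 64 with 40 -> 40
Compare 96 with 40 -> 40

40


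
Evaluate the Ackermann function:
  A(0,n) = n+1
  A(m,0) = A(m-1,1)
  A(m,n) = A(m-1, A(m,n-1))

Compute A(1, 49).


A(1, 49) = A(0, A(1, 48))
  A(1, 48) = A(0, A(1, 47))
    A(1, 47) = A(0, A(1, 46))
      A(1, 46) = A(0, A(1, 45))
        A(1, 45) = A(0, A(1, 44))
          A(1, 44) = A(0, A(1, 43))
          A(1, 43) = A(0, A(1, 42))
          A(1, 42) = A(0, A(1, 41))
          A(1, 41) = A(0, A(1, 40))
          A(1, 40) = A(0, A(1, 39))
          A(1, 39) = A(0, A(1, 38))
          A(1, 38) = A(0, A(1, 37))
          A(1, 37) = A(0, A(1, 36))
          A(1, 36) = A(0, A(1, 35))
          A(1, 35) = A(0, A(1, 34))
          A(1, 34) = A(0, A(1, 33))
          A(1, 33) = A(0, A(1, 32))
          A(1, 32) = A(0, A(1, 31))
          A(1, 31) = A(0, A(1, 30))
          A(1, 30) = A(0, A(1, 29))
          A(1, 29) = A(0, A(1, 28))
          A(1, 28) = A(0, A(1, 27))
          A(1, 27) = A(0, A(1, 26))
          A(1, 26) = A(0, A(1, 25))
          A(1, 25) = A(0, A(1, 24))
... (trace truncated)
Result: A(1, 49) = 51

51


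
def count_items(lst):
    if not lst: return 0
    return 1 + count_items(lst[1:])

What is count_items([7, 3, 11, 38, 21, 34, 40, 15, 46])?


count_items([7, 3, 11, 38, 21, 34, 40, 15, 46]) = 1 + count_items([3, 11, 38, 21, 34, 40, 15, 46])
count_items([3, 11, 38, 21, 34, 40, 15, 46]) = 1 + count_items([11, 38, 21, 34, 40, 15, 46])
count_items([11, 38, 21, 34, 40, 15, 46]) = 1 + count_items([38, 21, 34, 40, 15, 46])
count_items([38, 21, 34, 40, 15, 46]) = 1 + count_items([21, 34, 40, 15, 46])
count_items([21, 34, 40, 15, 46]) = 1 + count_items([34, 40, 15, 46])
count_items([34, 40, 15, 46]) = 1 + count_items([40, 15, 46])
count_items([40, 15, 46]) = 1 + count_items([15, 46])
count_items([15, 46]) = 1 + count_items([46])
count_items([46]) = 1 + count_items([])
count_items([]) = 0  (base case)
Unwinding: 1 + 1 + 1 + 1 + 1 + 1 + 1 + 1 + 1 + 0 = 9

9


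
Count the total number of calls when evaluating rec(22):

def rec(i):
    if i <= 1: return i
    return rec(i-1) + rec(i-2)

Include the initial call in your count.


Let C(n) = total calls for rec(n)
C(0) = 1, C(1) = 1
C(2) = 1 + C(1) + C(0) = 1 + 1 + 1 = 3
C(3) = 1 + C(2) + C(1) = 1 + 3 + 1 = 5
C(4) = 1 + C(3) + C(2) = 1 + 5 + 3 = 9
C(5) = 1 + C(4) + C(3) = 1 + 9 + 5 = 15
C(6) = 1 + C(5) + C(4) = 1 + 15 + 9 = 25
C(7) = 1 + C(6) + C(5) = 1 + 25 + 15 = 41
C(8) = 1 + C(7) + C(6) = 1 + 41 + 25 = 67
C(9) = 1 + C(8) + C(7) = 1 + 67 + 41 = 109
C(10) = 1 + C(9) + C(8) = 1 + 109 + 67 = 177
C(11) = 1 + C(10) + C(9) = 1 + 177 + 109 = 287
C(12) = 1 + C(11) + C(10) = 1 + 287 + 177 = 465
C(13) = 1 + C(12) + C(11) = 1 + 465 + 287 = 753
C(14) = 1 + C(13) + C(12) = 1 + 753 + 465 = 1219
C(15) = 1 + C(14) + C(13) = 1 + 1219 + 753 = 1973
C(16) = 1 + C(15) + C(14) = 1 + 1973 + 1219 = 3193
C(17) = 1 + C(16) + C(15) = 1 + 3193 + 1973 = 5167
C(18) = 1 + C(17) + C(16) = 1 + 5167 + 3193 = 8361
C(19) = 1 + C(18) + C(17) = 1 + 8361 + 5167 = 13529
C(20) = 1 + C(19) + C(18) = 1 + 13529 + 8361 = 21891
C(21) = 1 + C(20) + C(19) = 1 + 21891 + 13529 = 35421
C(22) = 1 + C(21) + C(20) = 1 + 35421 + 21891 = 57313

57313


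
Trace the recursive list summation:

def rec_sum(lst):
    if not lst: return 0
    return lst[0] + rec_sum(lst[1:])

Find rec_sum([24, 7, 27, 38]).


rec_sum([24, 7, 27, 38]) = 24 + rec_sum([7, 27, 38])
rec_sum([7, 27, 38]) = 7 + rec_sum([27, 38])
rec_sum([27, 38]) = 27 + rec_sum([38])
rec_sum([38]) = 38 + rec_sum([])
rec_sum([]) = 0  (base case)
Total: 24 + 7 + 27 + 38 + 0 = 96

96


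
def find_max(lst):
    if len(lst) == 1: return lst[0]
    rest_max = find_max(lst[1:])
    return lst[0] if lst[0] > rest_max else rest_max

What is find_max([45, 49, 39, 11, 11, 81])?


find_max([45, 49, 39, 11, 11, 81]): compare 45 with find_max([49, 39, 11, 11, 81])
find_max([49, 39, 11, 11, 81]): compare 49 with find_max([39, 11, 11, 81])
find_max([39, 11, 11, 81]): compare 39 with find_max([11, 11, 81])
find_max([11, 11, 81]): compare 11 with find_max([11, 81])
find_max([11, 81]): compare 11 with find_max([81])
find_max([81]) = 81  (base case)
Compare 11 with 81 -> 81
Compare 11 with 81 -> 81
Compare 39 with 81 -> 81
Compare 49 with 81 -> 81
Compare 45 with 81 -> 81

81


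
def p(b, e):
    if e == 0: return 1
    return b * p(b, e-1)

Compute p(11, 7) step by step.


p(11, 7)
= 11 * p(11, 6)
= 11 * 11 * p(11, 5)
= 11 * 11 * 11 * p(11, 4)
= 11 * 11 * 11 * 11 * p(11, 3)
= 11 * 11 * 11 * 11 * 11 * p(11, 2)
= 11 * 11 * 11 * 11 * 11 * 11 * p(11, 1)
= 11 * 11 * 11 * 11 * 11 * 11 * 11 * p(11, 0)
= 11 * 11 * 11 * 11 * 11 * 11 * 11 * 1
= 19487171

19487171


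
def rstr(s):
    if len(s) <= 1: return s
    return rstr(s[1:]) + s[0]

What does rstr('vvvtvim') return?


rstr('vvvtvim') = rstr('vvtvim') + 'v'
rstr('vvtvim') = rstr('vtvim') + 'v'
rstr('vtvim') = rstr('tvim') + 'v'
rstr('tvim') = rstr('vim') + 't'
rstr('vim') = rstr('im') + 'v'
rstr('im') = rstr('m') + 'i'
rstr('m') = 'm'  (base case)
Concatenating: 'm' + 'i' + 'v' + 't' + 'v' + 'v' + 'v' = 'mivtvvv'

mivtvvv


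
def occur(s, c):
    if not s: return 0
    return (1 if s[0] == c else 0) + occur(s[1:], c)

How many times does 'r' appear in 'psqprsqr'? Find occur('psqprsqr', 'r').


s[0]='p' != 'r' -> 0
s[0]='s' != 'r' -> 0
s[0]='q' != 'r' -> 0
s[0]='p' != 'r' -> 0
s[0]='r' == 'r' -> 1
s[0]='s' != 'r' -> 0
s[0]='q' != 'r' -> 0
s[0]='r' == 'r' -> 1
Sum: 0 + 0 + 0 + 0 + 1 + 0 + 0 + 1 = 2

2
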